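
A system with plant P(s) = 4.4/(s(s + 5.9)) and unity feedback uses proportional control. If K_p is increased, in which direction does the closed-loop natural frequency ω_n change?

ω_n = √(4.4·K_p), which grows with K_p.

increase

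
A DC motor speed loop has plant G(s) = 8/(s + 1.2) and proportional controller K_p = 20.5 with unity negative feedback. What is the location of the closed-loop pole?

s = -165.2

Closed-loop transfer function: T(s) = K_p·G(s)/(1 + K_p·G(s)) = 164/(s + 1.2 + 164) = 164/(s + 165.2).
The closed-loop pole is at s = −165.2.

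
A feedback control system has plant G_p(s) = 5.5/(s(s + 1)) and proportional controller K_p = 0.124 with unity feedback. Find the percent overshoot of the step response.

9.16%

From 1 + K_pG_p(s) = 0: s² + 1s + 0.682 = 0 ⇒ ω_n = 0.8258, ζ = 0.6054.
%OS = 100·exp(−πζ/√(1−ζ²)) = 100·exp(−π·0.6054/√0.6334) = 9.16%.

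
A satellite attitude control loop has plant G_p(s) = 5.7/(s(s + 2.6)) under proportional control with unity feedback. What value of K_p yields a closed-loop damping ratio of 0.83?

K_p = 0.43

Closed-loop characteristic equation: s² + 2.6s + K_p·5.7 = 0.
So ω_n = √(5.7K_p) and 2ζω_n = 2.6, giving ζ = 2.6/(2√(5.7K_p)).
Setting ζ = 0.83: √(5.7K_p) = 2.6/(2·0.83) = 1.566, so K_p = 2.453/5.7 = 0.43.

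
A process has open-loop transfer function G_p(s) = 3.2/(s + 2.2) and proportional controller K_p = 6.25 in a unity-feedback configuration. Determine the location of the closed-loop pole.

Closed-loop transfer function: T(s) = K_p·G_p(s)/(1 + K_p·G_p(s)) = 20/(s + 2.2 + 20) = 20/(s + 22.2).
The closed-loop pole is at s = −22.2.

s = -22.2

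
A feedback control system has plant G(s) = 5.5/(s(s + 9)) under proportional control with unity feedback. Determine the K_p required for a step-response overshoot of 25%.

K_p = 22.6

From %OS = 100·exp(−πζ/√(1−ζ²)) = 25%, ζ = −ln(0.25)/√(π²+ln²(0.25)) = 0.4037.
Characteristic equation s² + 9s + 5.5K_p = 0 gives ζ = 9/(2√(5.5K_p)).
Setting ζ = 0.4037: √(5.5K_p) = 9/(2·0.4037) = 11.15, so K_p = 124.2/5.5 = 22.6.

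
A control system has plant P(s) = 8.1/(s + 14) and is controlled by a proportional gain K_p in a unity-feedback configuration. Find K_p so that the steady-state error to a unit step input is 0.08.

K_p = 19.9

The loop is type 0, so e_ss(step) = 1/(1 + K_pos) with K_pos = K_p·P(0).
P(0) = 0.5786. Require 1/(1 + K_p·0.5786) = 0.08, so 1 + 0.5786·K_p = 12.5.
K_p = (12.5 − 1)/0.5786 = 19.9.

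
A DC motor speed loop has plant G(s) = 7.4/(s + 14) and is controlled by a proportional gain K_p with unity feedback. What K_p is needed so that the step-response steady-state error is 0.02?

The loop is type 0, so e_ss(step) = 1/(1 + K_pos) with K_pos = K_p·G(0).
G(0) = 0.5286. Require 1/(1 + K_p·0.5286) = 0.02, so 1 + 0.5286·K_p = 50.
K_p = (50 − 1)/0.5286 = 92.7.

K_p = 92.7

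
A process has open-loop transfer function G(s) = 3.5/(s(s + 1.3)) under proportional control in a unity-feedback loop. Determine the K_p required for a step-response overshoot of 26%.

K_p = 0.777

From %OS = 100·exp(−πζ/√(1−ζ²)) = 26%, ζ = −ln(0.26)/√(π²+ln²(0.26)) = 0.3941.
Characteristic equation s² + 1.3s + 3.5K_p = 0 gives ζ = 1.3/(2√(3.5K_p)).
Setting ζ = 0.3941: √(3.5K_p) = 1.3/(2·0.3941) = 1.649, so K_p = 2.72/3.5 = 0.777.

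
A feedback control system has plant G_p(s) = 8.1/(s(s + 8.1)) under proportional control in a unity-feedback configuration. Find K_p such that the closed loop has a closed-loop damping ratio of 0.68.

Closed-loop characteristic equation: s² + 8.1s + K_p·8.1 = 0.
So ω_n = √(8.1K_p) and 2ζω_n = 8.1, giving ζ = 8.1/(2√(8.1K_p)).
Setting ζ = 0.68: √(8.1K_p) = 8.1/(2·0.68) = 5.956, so K_p = 35.47/8.1 = 4.38.

K_p = 4.38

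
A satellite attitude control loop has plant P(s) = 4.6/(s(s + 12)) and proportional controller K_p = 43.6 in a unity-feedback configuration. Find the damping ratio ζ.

ζ = 0.424

The closed-loop denominator is s(s+12) + 43.6·4.6 = s² + 12s + 200.6.
So ω_n² = 200.6 ⇒ ω_n = 14.16 rad/s, and ζ = 12/(2ω_n) = 0.424.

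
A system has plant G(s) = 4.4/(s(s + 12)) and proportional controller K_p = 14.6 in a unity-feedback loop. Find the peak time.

T_p = 0.591 s

The closed-loop denominator s² + 12s + 64.24 gives ω_n = √64.24 = 8.015 and ζ = 12/(2ω_n) = 0.7486.
Damped frequency ω_d = ω_n√(1−ζ²) = 5.314 rad/s, so peak time T_p = π/ω_d = 0.591 s.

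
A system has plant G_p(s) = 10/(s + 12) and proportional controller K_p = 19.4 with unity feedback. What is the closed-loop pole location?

Closed-loop transfer function: T(s) = K_p·G_p(s)/(1 + K_p·G_p(s)) = 194/(s + 12 + 194) = 194/(s + 206).
The closed-loop pole is at s = −206.

s = -206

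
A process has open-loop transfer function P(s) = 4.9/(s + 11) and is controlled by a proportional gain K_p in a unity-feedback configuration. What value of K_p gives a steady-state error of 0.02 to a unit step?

Steady-state error for a unit step on this type-0 loop is 1/(1 + K_p·P(0)).
P(0) = 0.4455. Require 1/(1 + K_p·0.4455) = 0.02, so 1 + 0.4455·K_p = 50.
K_p = (50 − 1)/0.4455 = 110.

K_p = 110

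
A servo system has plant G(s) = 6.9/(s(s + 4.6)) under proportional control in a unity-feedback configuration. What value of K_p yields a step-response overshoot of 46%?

K_p = 13.3

From %OS = 100·exp(−πζ/√(1−ζ²)) = 46%, ζ = −ln(0.46)/√(π²+ln²(0.46)) = 0.24.
Characteristic equation s² + 4.6s + 6.9K_p = 0 gives ζ = 4.6/(2√(6.9K_p)).
Setting ζ = 0.24: √(6.9K_p) = 4.6/(2·0.24) = 9.585, so K_p = 91.87/6.9 = 13.3.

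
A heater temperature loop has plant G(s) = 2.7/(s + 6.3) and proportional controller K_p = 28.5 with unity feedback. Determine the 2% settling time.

T_s ≈ 0.048 s

Closed-loop transfer function: T(s) = K_p·G(s)/(1 + K_p·G(s)) = 76.95/(s + 6.3 + 76.95) = 76.95/(s + 83.25).
Time constant τ = 1/83.25 = 0.01201 s, so the 2% settling time is about 4τ = 0.048 s.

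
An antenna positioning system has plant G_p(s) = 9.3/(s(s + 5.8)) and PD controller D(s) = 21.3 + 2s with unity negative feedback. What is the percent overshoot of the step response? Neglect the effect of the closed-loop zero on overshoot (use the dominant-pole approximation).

0.425%

Forward path: (21.3 + 2s)·9.3/(s(s+5.8)). The closed-loop characteristic equation is s² + (5.8 + 9.3·2)s + 9.3·21.3 = 0.
That is s² + 24.4s + 198.1 = 0, so ω_n = 14.07 rad/s and ζ = 24.4/(2·14.07) = 0.8668.
%OS = 100·exp(−πζ/√(1−ζ²)) = 0.425%.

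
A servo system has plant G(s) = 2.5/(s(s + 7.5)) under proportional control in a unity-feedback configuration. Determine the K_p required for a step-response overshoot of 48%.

From %OS = 100·exp(−πζ/√(1−ζ²)) = 48%, ζ = −ln(0.48)/√(π²+ln²(0.48)) = 0.2275.
Characteristic equation s² + 7.5s + 2.5K_p = 0 gives ζ = 7.5/(2√(2.5K_p)).
Setting ζ = 0.2275: √(2.5K_p) = 7.5/(2·0.2275) = 16.48, so K_p = 271.7/2.5 = 109.

K_p = 109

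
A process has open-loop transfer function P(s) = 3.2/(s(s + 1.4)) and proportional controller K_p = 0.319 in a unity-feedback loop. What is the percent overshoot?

The closed-loop denominator s² + 1.4s + 1.021 gives ω_n = √1.021 = 1.01 and ζ = 1.4/(2ω_n) = 0.6928.
%OS = 100·exp(−πζ/√(1−ζ²)) = 100·exp(−π·0.6928/√0.52) = 4.89%.

4.89%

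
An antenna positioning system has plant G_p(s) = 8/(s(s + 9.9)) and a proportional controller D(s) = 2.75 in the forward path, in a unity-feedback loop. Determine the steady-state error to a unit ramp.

0.45

The loop has one pole at the origin (type 1). Velocity error constant K_v = lim_{s→0} s·D(s)G_p(s) = 2.75·8/9.9 = 2.222.
Steady-state error to a unit ramp: e_ss = 1/K_v = 0.45.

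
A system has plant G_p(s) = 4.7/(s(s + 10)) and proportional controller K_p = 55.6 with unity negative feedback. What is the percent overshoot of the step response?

From 1 + K_pG_p(s) = 0: s² + 10s + 261.3 = 0 ⇒ ω_n = 16.17, ζ = 0.3093.
%OS = 100·exp(−πζ/√(1−ζ²)) = 100·exp(−π·0.3093/√0.9043) = 36%.

36%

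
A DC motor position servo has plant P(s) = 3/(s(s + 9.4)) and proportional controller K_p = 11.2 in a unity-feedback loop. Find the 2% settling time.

From 1 + K_pP(s) = 0: s² + 9.4s + 33.6 = 0 ⇒ ω_n = 5.797, ζ = 0.8108.
2% settling time T_s ≈ 4/(ζω_n) = 4/4.7 = 0.851 s.

T_s ≈ 0.851 s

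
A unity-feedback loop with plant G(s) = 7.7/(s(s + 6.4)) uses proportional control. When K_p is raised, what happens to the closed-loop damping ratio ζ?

ζ = 6.4/(2√(7.7K_p)); increasing K_p raises the denominator, so ζ falls.

decrease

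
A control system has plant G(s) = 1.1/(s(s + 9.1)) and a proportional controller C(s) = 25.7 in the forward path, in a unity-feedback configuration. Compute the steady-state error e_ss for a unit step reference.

0

The open loop C(s)G(s) has a pole at the origin (type 1), so the static position error constant is infinite and e_ss = 1/(1+∞) = 0.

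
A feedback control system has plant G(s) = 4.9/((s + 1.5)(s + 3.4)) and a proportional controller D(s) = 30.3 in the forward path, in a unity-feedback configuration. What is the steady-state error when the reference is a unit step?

The loop is type 0. Static position error constant K_pos = D(0)·G(0) = 30.3·0.9608 = 29.11.
Steady-state error to a unit step: e_ss = 1/(1+K_pos) = 1/30.11 = 0.0332.

0.0332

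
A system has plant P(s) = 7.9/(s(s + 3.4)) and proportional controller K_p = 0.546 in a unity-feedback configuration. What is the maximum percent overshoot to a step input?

1.14%

The closed-loop denominator s² + 3.4s + 4.313 gives ω_n = √4.313 = 2.077 and ζ = 3.4/(2ω_n) = 0.8185.
%OS = 100·exp(−πζ/√(1−ζ²)) = 100·exp(−π·0.8185/√0.33) = 1.14%.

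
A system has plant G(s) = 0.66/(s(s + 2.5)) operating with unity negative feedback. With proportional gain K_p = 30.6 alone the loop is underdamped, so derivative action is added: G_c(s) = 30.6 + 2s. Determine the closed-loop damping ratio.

Forward path: (30.6 + 2s)·0.66/(s(s+2.5)). The closed-loop characteristic equation is s² + (2.5 + 0.66·2)s + 0.66·30.6 = 0.
That is s² + 3.82s + 20.2 = 0, so ω_n = 4.494 rad/s and ζ = 3.82/(2·4.494) = 0.425.

ζ = 0.425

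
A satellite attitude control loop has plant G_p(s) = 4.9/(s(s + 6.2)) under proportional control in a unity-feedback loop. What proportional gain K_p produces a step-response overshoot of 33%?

From %OS = 100·exp(−πζ/√(1−ζ²)) = 33%, ζ = −ln(0.33)/√(π²+ln²(0.33)) = 0.3328.
Characteristic equation s² + 6.2s + 4.9K_p = 0 gives ζ = 6.2/(2√(4.9K_p)).
Setting ζ = 0.3328: √(4.9K_p) = 6.2/(2·0.3328) = 9.315, so K_p = 86.78/4.9 = 17.7.

K_p = 17.7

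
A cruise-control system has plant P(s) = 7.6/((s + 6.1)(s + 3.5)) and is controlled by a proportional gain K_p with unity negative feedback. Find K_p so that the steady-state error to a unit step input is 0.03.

For a type-0 loop with proportional control, e_ss = 1/(1 + K_p·P(0)).
P(0) = 0.356. Require 1/(1 + K_p·0.356) = 0.03, so 1 + 0.356·K_p = 33.33.
K_p = (33.33 − 1)/0.356 = 90.8.

K_p = 90.8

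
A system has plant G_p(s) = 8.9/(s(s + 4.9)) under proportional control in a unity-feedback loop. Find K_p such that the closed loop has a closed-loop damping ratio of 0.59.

Closed-loop characteristic equation: s² + 4.9s + K_p·8.9 = 0.
So ω_n = √(8.9K_p) and 2ζω_n = 4.9, giving ζ = 4.9/(2√(8.9K_p)).
Setting ζ = 0.59: √(8.9K_p) = 4.9/(2·0.59) = 4.153, so K_p = 17.24/8.9 = 1.94.

K_p = 1.94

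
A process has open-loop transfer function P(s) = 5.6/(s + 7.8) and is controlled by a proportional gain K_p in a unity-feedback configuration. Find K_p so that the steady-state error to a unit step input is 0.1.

K_p = 12.5

For a type-0 loop with proportional control, e_ss = 1/(1 + K_p·P(0)).
P(0) = 0.7179. Require 1/(1 + K_p·0.7179) = 0.1, so 1 + 0.7179·K_p = 10.
K_p = (10 − 1)/0.7179 = 12.5.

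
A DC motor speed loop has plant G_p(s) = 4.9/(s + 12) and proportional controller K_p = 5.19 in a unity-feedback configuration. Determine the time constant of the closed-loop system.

τ = 0.0267 s

Closed-loop transfer function: T(s) = K_p·G_p(s)/(1 + K_p·G_p(s)) = 25.43/(s + 12 + 25.43) = 25.43/(s + 37.43).
Time constant τ = 1/37.43 = 0.0267 s.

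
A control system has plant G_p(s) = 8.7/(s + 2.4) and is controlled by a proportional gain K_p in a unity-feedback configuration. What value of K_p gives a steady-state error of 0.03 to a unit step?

Steady-state error for a unit step on this type-0 loop is 1/(1 + K_p·G_p(0)).
G_p(0) = 3.625. Require 1/(1 + K_p·3.625) = 0.03, so 1 + 3.625·K_p = 33.33.
K_p = (33.33 − 1)/3.625 = 8.92.

K_p = 8.92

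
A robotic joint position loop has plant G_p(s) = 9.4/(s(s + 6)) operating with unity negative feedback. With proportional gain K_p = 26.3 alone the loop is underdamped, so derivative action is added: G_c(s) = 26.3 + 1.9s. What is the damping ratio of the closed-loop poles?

ζ = 0.759

Forward path: (26.3 + 1.9s)·9.4/(s(s+6)). The closed-loop characteristic equation is s² + (6 + 9.4·1.9)s + 9.4·26.3 = 0.
That is s² + 23.86s + 247.2 = 0, so ω_n = 15.72 rad/s and ζ = 23.86/(2·15.72) = 0.7587.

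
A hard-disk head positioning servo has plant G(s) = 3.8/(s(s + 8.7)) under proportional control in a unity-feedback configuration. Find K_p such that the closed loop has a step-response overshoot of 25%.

From %OS = 100·exp(−πζ/√(1−ζ²)) = 25%, ζ = −ln(0.25)/√(π²+ln²(0.25)) = 0.4037.
Characteristic equation s² + 8.7s + 3.8K_p = 0 gives ζ = 8.7/(2√(3.8K_p)).
Setting ζ = 0.4037: √(3.8K_p) = 8.7/(2·0.4037) = 10.77, so K_p = 116.1/3.8 = 30.6.

K_p = 30.6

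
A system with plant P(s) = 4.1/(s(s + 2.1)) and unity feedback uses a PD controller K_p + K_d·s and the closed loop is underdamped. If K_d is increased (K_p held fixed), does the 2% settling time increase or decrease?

decrease

Characteristic equation s² + (2.1 + 4.1K_d)s + 4.1K_p = 0: raising K_d increases ζω_n = (2.1+4.1K_d)/2 while the loop stays underdamped, so T_s ≈ 4/(ζω_n) decreases.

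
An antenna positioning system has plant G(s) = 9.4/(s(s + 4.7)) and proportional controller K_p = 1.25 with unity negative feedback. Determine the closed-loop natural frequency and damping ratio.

With unity feedback the closed-loop characteristic equation is s² + 4.7s + 1.25·9.4 = s² + 4.7s + 11.75 = 0.
Matching s² + 2ζω_n s + ω_n²: ω_n = √11.75 = 3.428 rad/s and 2ζω_n = 4.7, so ζ = 4.7/(2·3.428) = 0.686.

ω_n = 3.43 rad/s, ζ = 0.686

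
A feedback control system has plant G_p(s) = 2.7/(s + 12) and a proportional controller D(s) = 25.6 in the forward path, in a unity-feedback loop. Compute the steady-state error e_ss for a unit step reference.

The loop is type 0. Static position error constant K_pos = D(0)·G_p(0) = 25.6·0.225 = 5.76.
Steady-state error to a unit step: e_ss = 1/(1+K_pos) = 1/6.76 = 0.148.

0.148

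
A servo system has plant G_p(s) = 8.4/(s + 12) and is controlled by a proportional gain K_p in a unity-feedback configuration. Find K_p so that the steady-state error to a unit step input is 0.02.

K_p = 70

Steady-state error for a unit step on this type-0 loop is 1/(1 + K_p·G_p(0)).
G_p(0) = 0.7. Require 1/(1 + K_p·0.7) = 0.02, so 1 + 0.7·K_p = 50.
K_p = (50 − 1)/0.7 = 70.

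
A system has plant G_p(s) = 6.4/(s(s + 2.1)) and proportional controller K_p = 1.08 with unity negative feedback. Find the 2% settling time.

From 1 + K_pG_p(s) = 0: s² + 2.1s + 6.912 = 0 ⇒ ω_n = 2.629, ζ = 0.3994.
2% settling time T_s ≈ 4/(ζω_n) = 4/1.05 = 3.81 s.

T_s ≈ 3.81 s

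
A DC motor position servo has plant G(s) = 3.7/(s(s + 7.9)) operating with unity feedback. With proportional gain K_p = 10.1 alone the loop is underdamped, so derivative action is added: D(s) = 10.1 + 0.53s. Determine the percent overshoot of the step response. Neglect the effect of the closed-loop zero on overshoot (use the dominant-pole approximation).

1.38%

Forward path: (10.1 + 0.53s)·3.7/(s(s+7.9)). The closed-loop characteristic equation is s² + (7.9 + 3.7·0.53)s + 3.7·10.1 = 0.
That is s² + 9.861s + 37.37 = 0, so ω_n = 6.113 rad/s and ζ = 9.861/(2·6.113) = 0.8065.
%OS = 100·exp(−πζ/√(1−ζ²)) = 1.38%.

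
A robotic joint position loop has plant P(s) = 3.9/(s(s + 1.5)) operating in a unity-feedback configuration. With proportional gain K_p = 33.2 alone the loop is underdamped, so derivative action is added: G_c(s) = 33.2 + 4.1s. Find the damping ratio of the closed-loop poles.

Forward path: (33.2 + 4.1s)·3.9/(s(s+1.5)). The closed-loop characteristic equation is s² + (1.5 + 3.9·4.1)s + 3.9·33.2 = 0.
That is s² + 17.49s + 129.5 = 0, so ω_n = 11.38 rad/s and ζ = 17.49/(2·11.38) = 0.7685.

ζ = 0.769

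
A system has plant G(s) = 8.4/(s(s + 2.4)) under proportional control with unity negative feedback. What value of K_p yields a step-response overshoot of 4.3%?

K_p = 0.342

From %OS = 100·exp(−πζ/√(1−ζ²)) = 4.3%, ζ = −ln(0.043)/√(π²+ln²(0.043)) = 0.7077.
Characteristic equation s² + 2.4s + 8.4K_p = 0 gives ζ = 2.4/(2√(8.4K_p)).
Setting ζ = 0.7077: √(8.4K_p) = 2.4/(2·0.7077) = 1.696, so K_p = 2.875/8.4 = 0.342.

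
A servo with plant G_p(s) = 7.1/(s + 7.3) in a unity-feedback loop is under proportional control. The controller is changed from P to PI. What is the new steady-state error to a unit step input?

Adding integral action puts a pole at s = 0 in the forward path, raising the system type to 1; a type-1 loop has zero steady-state error to a step.

0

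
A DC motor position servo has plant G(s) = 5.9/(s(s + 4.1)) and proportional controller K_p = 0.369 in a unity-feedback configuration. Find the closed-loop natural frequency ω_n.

ω_n = 1.48 rad/s

1 + K_p·G(s) = 0 gives s² + 4.1s + 2.177 = 0.
So ω_n² = 2.177 ⇒ ω_n = 1.475 rad/s, and ζ = 4.1/(2ω_n) = 1.39.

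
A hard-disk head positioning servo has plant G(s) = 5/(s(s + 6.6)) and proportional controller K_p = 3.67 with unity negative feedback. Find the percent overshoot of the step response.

2.25%

The closed-loop denominator s² + 6.6s + 18.35 gives ω_n = √18.35 = 4.284 and ζ = 6.6/(2ω_n) = 0.7704.
%OS = 100·exp(−πζ/√(1−ζ²)) = 100·exp(−π·0.7704/√0.4065) = 2.25%.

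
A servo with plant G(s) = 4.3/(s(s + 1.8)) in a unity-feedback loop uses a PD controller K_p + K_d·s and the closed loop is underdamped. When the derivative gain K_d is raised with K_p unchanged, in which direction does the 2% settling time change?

Characteristic equation s² + (1.8 + 4.3K_d)s + 4.3K_p = 0: raising K_d increases ζω_n = (1.8+4.3K_d)/2 while the loop stays underdamped, so T_s ≈ 4/(ζω_n) decreases.

decrease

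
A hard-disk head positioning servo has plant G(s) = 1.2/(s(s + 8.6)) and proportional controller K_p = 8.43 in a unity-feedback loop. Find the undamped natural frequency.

1 + K_p·G(s) = 0 gives s² + 8.6s + 10.12 = 0.
So ω_n² = 10.12 ⇒ ω_n = 3.181 rad/s, and ζ = 8.6/(2ω_n) = 1.35.

ω_n = 3.18 rad/s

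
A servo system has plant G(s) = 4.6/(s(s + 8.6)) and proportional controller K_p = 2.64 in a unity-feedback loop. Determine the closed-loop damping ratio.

ζ = 1.23

The closed-loop denominator is s(s+8.6) + 2.64·4.6 = s² + 8.6s + 12.14.
Matching s² + 2ζω_n s + ω_n²: ω_n = √12.14 = 3.485 rad/s and 2ζω_n = 8.6, so ζ = 8.6/(2·3.485) = 1.23.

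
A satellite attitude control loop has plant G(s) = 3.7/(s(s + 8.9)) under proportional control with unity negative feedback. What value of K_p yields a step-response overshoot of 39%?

K_p = 64.9

From %OS = 100·exp(−πζ/√(1−ζ²)) = 39%, ζ = −ln(0.39)/√(π²+ln²(0.39)) = 0.2871.
Characteristic equation s² + 8.9s + 3.7K_p = 0 gives ζ = 8.9/(2√(3.7K_p)).
Setting ζ = 0.2871: √(3.7K_p) = 8.9/(2·0.2871) = 15.5, so K_p = 240.2/3.7 = 64.9.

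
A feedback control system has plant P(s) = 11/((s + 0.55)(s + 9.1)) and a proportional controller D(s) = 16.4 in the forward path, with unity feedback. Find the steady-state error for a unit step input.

The loop is type 0. Static position error constant K_pos = D(0)·P(0) = 16.4·2.198 = 36.04.
Steady-state error to a unit step: e_ss = 1/(1+K_pos) = 1/37.04 = 0.027.

0.027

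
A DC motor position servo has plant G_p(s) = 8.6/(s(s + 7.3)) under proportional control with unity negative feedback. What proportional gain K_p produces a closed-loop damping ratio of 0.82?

Closed-loop characteristic equation: s² + 7.3s + K_p·8.6 = 0.
So ω_n = √(8.6K_p) and 2ζω_n = 7.3, giving ζ = 7.3/(2√(8.6K_p)).
Setting ζ = 0.82: √(8.6K_p) = 7.3/(2·0.82) = 4.451, so K_p = 19.81/8.6 = 2.3.

K_p = 2.3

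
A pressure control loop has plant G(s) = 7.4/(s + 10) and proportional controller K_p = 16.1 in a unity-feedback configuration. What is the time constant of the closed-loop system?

τ = 0.00774 s

Closed-loop transfer function: T(s) = K_p·G(s)/(1 + K_p·G(s)) = 119.1/(s + 10 + 119.1) = 119.1/(s + 129.1).
Time constant τ = 1/129.1 = 0.00774 s.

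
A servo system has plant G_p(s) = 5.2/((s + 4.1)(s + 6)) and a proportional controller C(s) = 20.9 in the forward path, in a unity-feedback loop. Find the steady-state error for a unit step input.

0.185

The loop is type 0. Static position error constant K_pos = C(0)·G_p(0) = 20.9·0.2114 = 4.418.
Steady-state error to a unit step: e_ss = 1/(1+K_pos) = 1/5.418 = 0.185.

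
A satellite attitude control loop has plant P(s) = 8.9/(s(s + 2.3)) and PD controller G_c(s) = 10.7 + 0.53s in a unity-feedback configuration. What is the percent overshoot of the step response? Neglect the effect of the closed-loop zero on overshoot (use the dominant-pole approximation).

29.8%

Forward path: (10.7 + 0.53s)·8.9/(s(s+2.3)). The closed-loop characteristic equation is s² + (2.3 + 8.9·0.53)s + 8.9·10.7 = 0.
That is s² + 7.017s + 95.23 = 0, so ω_n = 9.759 rad/s and ζ = 7.017/(2·9.759) = 0.3595.
%OS = 100·exp(−πζ/√(1−ζ²)) = 29.8%.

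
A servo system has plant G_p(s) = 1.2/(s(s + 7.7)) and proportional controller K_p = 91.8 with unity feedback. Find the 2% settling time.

T_s ≈ 1.04 s

The closed-loop denominator s² + 7.7s + 110.2 gives ω_n = √110.2 = 10.5 and ζ = 7.7/(2ω_n) = 0.3668.
2% settling time T_s ≈ 4/(ζω_n) = 4/3.85 = 1.04 s.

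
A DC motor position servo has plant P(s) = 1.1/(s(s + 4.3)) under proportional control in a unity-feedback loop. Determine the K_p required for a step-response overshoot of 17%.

From %OS = 100·exp(−πζ/√(1−ζ²)) = 17%, ζ = −ln(0.17)/√(π²+ln²(0.17)) = 0.4913.
Characteristic equation s² + 4.3s + 1.1K_p = 0 gives ζ = 4.3/(2√(1.1K_p)).
Setting ζ = 0.4913: √(1.1K_p) = 4.3/(2·0.4913) = 4.376, so K_p = 19.15/1.1 = 17.4.

K_p = 17.4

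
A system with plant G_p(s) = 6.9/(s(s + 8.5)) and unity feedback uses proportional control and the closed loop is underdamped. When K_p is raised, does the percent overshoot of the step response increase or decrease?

increase

Characteristic equation s² + 8.5s + K_p·6.9 = 0: raising K_p raises ω_n while 2ζω_n = 8.5 is fixed, so ζ falls and overshoot grows.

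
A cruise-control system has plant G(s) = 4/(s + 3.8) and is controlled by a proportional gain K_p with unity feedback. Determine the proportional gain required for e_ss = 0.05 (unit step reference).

K_p = 18.1

Steady-state error for a unit step on this type-0 loop is 1/(1 + K_p·G(0)).
G(0) = 1.053. Require 1/(1 + K_p·1.053) = 0.05, so 1 + 1.053·K_p = 20.
K_p = (20 − 1)/1.053 = 18.1.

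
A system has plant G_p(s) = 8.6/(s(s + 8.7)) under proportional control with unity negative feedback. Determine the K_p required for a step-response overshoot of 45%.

From %OS = 100·exp(−πζ/√(1−ζ²)) = 45%, ζ = −ln(0.45)/√(π²+ln²(0.45)) = 0.2463.
Characteristic equation s² + 8.7s + 8.6K_p = 0 gives ζ = 8.7/(2√(8.6K_p)).
Setting ζ = 0.2463: √(8.6K_p) = 8.7/(2·0.2463) = 17.66, so K_p = 311.8/8.6 = 36.3.

K_p = 36.3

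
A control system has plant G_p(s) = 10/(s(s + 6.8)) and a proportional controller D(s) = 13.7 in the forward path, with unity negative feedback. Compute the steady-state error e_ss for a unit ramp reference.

0.0496

The loop has one pole at the origin (type 1). Velocity error constant K_v = lim_{s→0} s·D(s)G_p(s) = 13.7·10/6.8 = 20.15.
Steady-state error to a unit ramp: e_ss = 1/K_v = 0.0496.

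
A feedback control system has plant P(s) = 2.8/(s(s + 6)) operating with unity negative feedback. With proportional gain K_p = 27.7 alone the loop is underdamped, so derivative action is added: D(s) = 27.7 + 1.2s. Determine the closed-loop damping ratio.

Forward path: (27.7 + 1.2s)·2.8/(s(s+6)). The closed-loop characteristic equation is s² + (6 + 2.8·1.2)s + 2.8·27.7 = 0.
That is s² + 9.36s + 77.56 = 0, so ω_n = 8.807 rad/s and ζ = 9.36/(2·8.807) = 0.5314.

ζ = 0.531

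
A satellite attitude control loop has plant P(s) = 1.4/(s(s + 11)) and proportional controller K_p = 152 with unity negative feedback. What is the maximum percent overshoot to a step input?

27.8%

From 1 + K_pP(s) = 0: s² + 11s + 212.8 = 0 ⇒ ω_n = 14.59, ζ = 0.377.
%OS = 100·exp(−πζ/√(1−ζ²)) = 100·exp(−π·0.377/√0.8578) = 27.8%.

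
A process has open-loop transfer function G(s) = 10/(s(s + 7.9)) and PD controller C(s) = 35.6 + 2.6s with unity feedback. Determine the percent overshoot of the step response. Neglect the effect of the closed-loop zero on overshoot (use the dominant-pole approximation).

0.162%

Forward path: (35.6 + 2.6s)·10/(s(s+7.9)). The closed-loop characteristic equation is s² + (7.9 + 10·2.6)s + 10·35.6 = 0.
That is s² + 33.9s + 356 = 0, so ω_n = 18.87 rad/s and ζ = 33.9/(2·18.87) = 0.8983.
%OS = 100·exp(−πζ/√(1−ζ²)) = 0.162%.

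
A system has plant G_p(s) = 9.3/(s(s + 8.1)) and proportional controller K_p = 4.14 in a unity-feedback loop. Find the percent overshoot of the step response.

From 1 + K_pG_p(s) = 0: s² + 8.1s + 38.5 = 0 ⇒ ω_n = 6.205, ζ = 0.6527.
%OS = 100·exp(−πζ/√(1−ζ²)) = 100·exp(−π·0.6527/√0.574) = 6.68%.

6.68%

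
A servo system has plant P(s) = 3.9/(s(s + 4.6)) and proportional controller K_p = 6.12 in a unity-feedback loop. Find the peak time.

The closed-loop denominator s² + 4.6s + 23.87 gives ω_n = √23.87 = 4.885 and ζ = 4.6/(2ω_n) = 0.4708.
Damped frequency ω_d = ω_n√(1−ζ²) = 4.31 rad/s, so peak time T_p = π/ω_d = 0.729 s.

T_p = 0.729 s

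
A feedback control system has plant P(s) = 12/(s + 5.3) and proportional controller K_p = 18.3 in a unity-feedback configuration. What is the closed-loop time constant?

τ = 0.00445 s

Closed-loop transfer function: T(s) = K_p·P(s)/(1 + K_p·P(s)) = 219.6/(s + 5.3 + 219.6) = 219.6/(s + 224.9).
Time constant τ = 1/224.9 = 0.00445 s.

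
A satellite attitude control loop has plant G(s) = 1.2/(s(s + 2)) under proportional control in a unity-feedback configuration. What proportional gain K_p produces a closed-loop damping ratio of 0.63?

Closed-loop characteristic equation: s² + 2s + K_p·1.2 = 0.
So ω_n = √(1.2K_p) and 2ζω_n = 2, giving ζ = 2/(2√(1.2K_p)).
Setting ζ = 0.63: √(1.2K_p) = 2/(2·0.63) = 1.587, so K_p = 2.52/1.2 = 2.1.

K_p = 2.1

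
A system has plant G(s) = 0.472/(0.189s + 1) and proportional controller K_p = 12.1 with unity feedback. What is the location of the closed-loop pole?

Closed loop: T(s) = K_p·G/(1+K_p·G) = 5.711/(0.189s + 1 + 5.711), with pole at s = −(1 + 5.711)/0.189 = −35.51.

s = -35.51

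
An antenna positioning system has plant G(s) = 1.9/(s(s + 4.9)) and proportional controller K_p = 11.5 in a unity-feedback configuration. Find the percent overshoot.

The closed-loop denominator s² + 4.9s + 21.85 gives ω_n = √21.85 = 4.674 and ζ = 4.9/(2ω_n) = 0.5241.
%OS = 100·exp(−πζ/√(1−ζ²)) = 100·exp(−π·0.5241/√0.7253) = 14.5%.

14.5%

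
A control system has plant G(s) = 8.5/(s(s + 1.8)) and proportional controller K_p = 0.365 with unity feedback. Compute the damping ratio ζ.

ζ = 0.511

The closed-loop denominator is s(s+1.8) + 0.365·8.5 = s² + 1.8s + 3.103.
So ω_n² = 3.103 ⇒ ω_n = 1.761 rad/s, and ζ = 1.8/(2ω_n) = 0.511.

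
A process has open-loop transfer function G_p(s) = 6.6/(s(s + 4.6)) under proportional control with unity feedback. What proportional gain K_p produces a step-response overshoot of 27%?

From %OS = 100·exp(−πζ/√(1−ζ²)) = 27%, ζ = −ln(0.27)/√(π²+ln²(0.27)) = 0.3847.
Characteristic equation s² + 4.6s + 6.6K_p = 0 gives ζ = 4.6/(2√(6.6K_p)).
Setting ζ = 0.3847: √(6.6K_p) = 4.6/(2·0.3847) = 5.979, so K_p = 35.74/6.6 = 5.42.

K_p = 5.42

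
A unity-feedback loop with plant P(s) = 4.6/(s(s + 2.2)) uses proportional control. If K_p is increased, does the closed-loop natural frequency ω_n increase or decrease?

ω_n = √(4.6·K_p), which grows with K_p.

increase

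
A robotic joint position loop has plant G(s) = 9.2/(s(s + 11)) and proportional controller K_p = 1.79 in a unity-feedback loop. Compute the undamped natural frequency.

1 + K_p·G(s) = 0 gives s² + 11s + 16.47 = 0.
Matching s² + 2ζω_n s + ω_n²: ω_n = √16.47 = 4.058 rad/s and 2ζω_n = 11, so ζ = 11/(2·4.058) = 1.36.

ω_n = 4.06 rad/s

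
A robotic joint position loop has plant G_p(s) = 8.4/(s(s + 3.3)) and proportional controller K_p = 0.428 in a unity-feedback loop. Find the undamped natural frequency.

ω_n = 1.9 rad/s

With unity feedback the closed-loop characteristic equation is s² + 3.3s + 0.428·8.4 = s² + 3.3s + 3.595 = 0.
Matching s² + 2ζω_n s + ω_n²: ω_n = √3.595 = 1.896 rad/s and 2ζω_n = 3.3, so ζ = 3.3/(2·1.896) = 0.87.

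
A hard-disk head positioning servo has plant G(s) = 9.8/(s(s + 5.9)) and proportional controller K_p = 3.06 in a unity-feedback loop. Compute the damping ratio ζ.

ζ = 0.539

The closed-loop denominator is s(s+5.9) + 3.06·9.8 = s² + 5.9s + 29.99.
Matching s² + 2ζω_n s + ω_n²: ω_n = √29.99 = 5.476 rad/s and 2ζω_n = 5.9, so ζ = 5.9/(2·5.476) = 0.539.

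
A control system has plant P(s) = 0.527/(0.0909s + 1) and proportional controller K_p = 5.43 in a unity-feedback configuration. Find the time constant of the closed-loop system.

Closed loop: T(s) = K_p·P/(1+K_p·P) = 2.862/(0.0909s + 1 + 2.862), with pole at s = −(1 + 2.862)/0.0909 = −42.48.
Closed-loop time constant τ = 1/42.48 = 0.0235 s.

τ = 0.0235 s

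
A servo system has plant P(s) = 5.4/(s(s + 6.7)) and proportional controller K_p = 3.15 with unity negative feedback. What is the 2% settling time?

T_s ≈ 1.19 s

From 1 + K_pP(s) = 0: s² + 6.7s + 17.01 = 0 ⇒ ω_n = 4.124, ζ = 0.8123.
2% settling time T_s ≈ 4/(ζω_n) = 4/3.35 = 1.19 s.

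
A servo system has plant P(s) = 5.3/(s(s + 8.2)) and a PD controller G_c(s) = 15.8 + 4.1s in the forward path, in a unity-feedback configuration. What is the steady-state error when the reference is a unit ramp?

The loop has one pole at the origin (type 1). Velocity error constant K_v = lim_{s→0} s·G_c(s)P(s) = 15.8·5.3/8.2 = 10.21.
Steady-state error to a unit ramp: e_ss = 1/K_v = 0.0979.

0.0979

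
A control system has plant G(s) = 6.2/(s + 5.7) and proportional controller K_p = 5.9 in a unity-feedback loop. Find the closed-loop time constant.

τ = 0.0237 s

Closed-loop transfer function: T(s) = K_p·G(s)/(1 + K_p·G(s)) = 36.58/(s + 5.7 + 36.58) = 36.58/(s + 42.28).
Time constant τ = 1/42.28 = 0.0237 s.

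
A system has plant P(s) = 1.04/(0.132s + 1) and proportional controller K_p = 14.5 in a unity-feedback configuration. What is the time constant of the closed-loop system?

τ = 0.00821 s

Closed loop: T(s) = K_p·P/(1+K_p·P) = 15.08/(0.132s + 1 + 15.08), with pole at s = −(1 + 15.08)/0.132 = −121.8.
Closed-loop time constant τ = 1/121.8 = 0.00821 s.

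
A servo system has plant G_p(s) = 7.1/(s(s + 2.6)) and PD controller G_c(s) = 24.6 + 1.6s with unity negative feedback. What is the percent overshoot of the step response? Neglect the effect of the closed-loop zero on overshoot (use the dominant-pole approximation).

14.2%

Forward path: (24.6 + 1.6s)·7.1/(s(s+2.6)). The closed-loop characteristic equation is s² + (2.6 + 7.1·1.6)s + 7.1·24.6 = 0.
That is s² + 13.96s + 174.7 = 0, so ω_n = 13.22 rad/s and ζ = 13.96/(2·13.22) = 0.5282.
%OS = 100·exp(−πζ/√(1−ζ²)) = 14.2%.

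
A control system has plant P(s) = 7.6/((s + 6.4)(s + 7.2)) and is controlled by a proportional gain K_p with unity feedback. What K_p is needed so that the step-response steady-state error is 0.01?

For a type-0 loop with proportional control, e_ss = 1/(1 + K_p·P(0)).
P(0) = 0.1649. Require 1/(1 + K_p·0.1649) = 0.01, so 1 + 0.1649·K_p = 100.
K_p = (100 − 1)/0.1649 = 600.

K_p = 600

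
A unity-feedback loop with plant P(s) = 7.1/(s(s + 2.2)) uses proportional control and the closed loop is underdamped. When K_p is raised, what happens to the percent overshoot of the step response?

increase

ζ = 2.2/(2√(7.1K_p)) decreases as K_p grows; lower damping means more overshoot.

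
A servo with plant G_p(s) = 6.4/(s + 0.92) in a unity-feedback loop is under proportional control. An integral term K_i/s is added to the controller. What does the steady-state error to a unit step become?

The integrator makes K_pos = lim_{s→0} C(s)G(s) infinite, so e_ss = 1/(1+K_pos) = 0.

0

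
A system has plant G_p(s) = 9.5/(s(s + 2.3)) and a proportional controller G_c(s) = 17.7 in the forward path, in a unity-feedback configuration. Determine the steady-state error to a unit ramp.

0.0137

The loop has one pole at the origin (type 1). Velocity error constant K_v = lim_{s→0} s·G_c(s)G_p(s) = 17.7·9.5/2.3 = 73.11.
Steady-state error to a unit ramp: e_ss = 1/K_v = 0.0137.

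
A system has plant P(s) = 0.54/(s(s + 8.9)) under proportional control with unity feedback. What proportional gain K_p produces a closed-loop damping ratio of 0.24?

K_p = 637

Closed-loop characteristic equation: s² + 8.9s + K_p·0.54 = 0.
So ω_n = √(0.54K_p) and 2ζω_n = 8.9, giving ζ = 8.9/(2√(0.54K_p)).
Setting ζ = 0.24: √(0.54K_p) = 8.9/(2·0.24) = 18.54, so K_p = 343.8/0.54 = 637.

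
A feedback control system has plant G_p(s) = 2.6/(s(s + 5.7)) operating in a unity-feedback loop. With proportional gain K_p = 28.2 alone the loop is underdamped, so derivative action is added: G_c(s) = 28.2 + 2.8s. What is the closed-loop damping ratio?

ζ = 0.758

Forward path: (28.2 + 2.8s)·2.6/(s(s+5.7)). The closed-loop characteristic equation is s² + (5.7 + 2.6·2.8)s + 2.6·28.2 = 0.
That is s² + 12.98s + 73.32 = 0, so ω_n = 8.563 rad/s and ζ = 12.98/(2·8.563) = 0.7579.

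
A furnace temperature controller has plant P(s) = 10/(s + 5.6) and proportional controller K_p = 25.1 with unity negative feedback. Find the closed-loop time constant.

τ = 0.0039 s

Closed-loop transfer function: T(s) = K_p·P(s)/(1 + K_p·P(s)) = 251/(s + 5.6 + 251) = 251/(s + 256.6).
Time constant τ = 1/256.6 = 0.0039 s.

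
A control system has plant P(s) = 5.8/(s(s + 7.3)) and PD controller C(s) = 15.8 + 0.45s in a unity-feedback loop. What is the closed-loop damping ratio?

Forward path: (15.8 + 0.45s)·5.8/(s(s+7.3)). The closed-loop characteristic equation is s² + (7.3 + 5.8·0.45)s + 5.8·15.8 = 0.
That is s² + 9.91s + 91.64 = 0, so ω_n = 9.573 rad/s and ζ = 9.91/(2·9.573) = 0.5176.

ζ = 0.518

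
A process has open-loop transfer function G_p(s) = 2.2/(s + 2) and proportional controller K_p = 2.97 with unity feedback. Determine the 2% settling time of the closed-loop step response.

Closed-loop transfer function: T(s) = K_p·G_p(s)/(1 + K_p·G_p(s)) = 6.534/(s + 2 + 6.534) = 6.534/(s + 8.534).
Time constant τ = 1/8.534 = 0.1172 s, so the 2% settling time is about 4τ = 0.469 s.

T_s ≈ 0.469 s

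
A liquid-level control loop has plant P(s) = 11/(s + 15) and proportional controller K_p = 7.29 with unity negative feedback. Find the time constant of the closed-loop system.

τ = 0.0105 s

Closed-loop transfer function: T(s) = K_p·P(s)/(1 + K_p·P(s)) = 80.19/(s + 15 + 80.19) = 80.19/(s + 95.19).
Time constant τ = 1/95.19 = 0.0105 s.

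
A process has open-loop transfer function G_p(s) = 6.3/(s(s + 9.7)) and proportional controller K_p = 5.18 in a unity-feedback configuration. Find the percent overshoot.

The closed-loop denominator s² + 9.7s + 32.63 gives ω_n = √32.63 = 5.713 and ζ = 9.7/(2ω_n) = 0.849.
%OS = 100·exp(−πζ/√(1−ζ²)) = 100·exp(−π·0.849/√0.2792) = 0.642%.

0.642%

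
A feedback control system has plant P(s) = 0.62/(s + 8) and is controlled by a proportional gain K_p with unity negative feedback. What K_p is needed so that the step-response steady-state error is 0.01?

The loop is type 0, so e_ss(step) = 1/(1 + K_pos) with K_pos = K_p·P(0).
P(0) = 0.0775. Require 1/(1 + K_p·0.0775) = 0.01, so 1 + 0.0775·K_p = 100.
K_p = (100 − 1)/0.0775 = 1280.

K_p = 1280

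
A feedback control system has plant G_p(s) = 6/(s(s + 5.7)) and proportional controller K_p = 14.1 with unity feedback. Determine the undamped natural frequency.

The closed-loop denominator is s(s+5.7) + 14.1·6 = s² + 5.7s + 84.6.
So ω_n² = 84.6 ⇒ ω_n = 9.198 rad/s, and ζ = 5.7/(2ω_n) = 0.31.

ω_n = 9.2 rad/s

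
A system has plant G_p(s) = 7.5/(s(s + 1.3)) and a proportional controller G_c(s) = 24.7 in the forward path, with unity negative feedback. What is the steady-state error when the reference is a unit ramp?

0.00702

The loop has one pole at the origin (type 1). Velocity error constant K_v = lim_{s→0} s·G_c(s)G_p(s) = 24.7·7.5/1.3 = 142.5.
Steady-state error to a unit ramp: e_ss = 1/K_v = 0.00702.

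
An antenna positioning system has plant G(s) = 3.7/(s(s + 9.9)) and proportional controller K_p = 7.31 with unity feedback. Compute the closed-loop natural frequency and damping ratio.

ω_n = 5.2 rad/s, ζ = 0.952

With unity feedback the closed-loop characteristic equation is s² + 9.9s + 7.31·3.7 = s² + 9.9s + 27.05 = 0.
Matching s² + 2ζω_n s + ω_n²: ω_n = √27.05 = 5.201 rad/s and 2ζω_n = 9.9, so ζ = 9.9/(2·5.201) = 0.952.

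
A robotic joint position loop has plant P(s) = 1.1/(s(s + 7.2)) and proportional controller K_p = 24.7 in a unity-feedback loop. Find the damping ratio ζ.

The closed-loop denominator is s(s+7.2) + 24.7·1.1 = s² + 7.2s + 27.17.
So ω_n² = 27.17 ⇒ ω_n = 5.212 rad/s, and ζ = 7.2/(2ω_n) = 0.691.

ζ = 0.691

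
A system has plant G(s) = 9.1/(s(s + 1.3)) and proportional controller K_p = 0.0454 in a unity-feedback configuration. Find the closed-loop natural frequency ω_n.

ω_n = 0.643 rad/s

With unity feedback the closed-loop characteristic equation is s² + 1.3s + 0.0454·9.1 = s² + 1.3s + 0.4131 = 0.
Matching s² + 2ζω_n s + ω_n²: ω_n = √0.4131 = 0.6428 rad/s and 2ζω_n = 1.3, so ζ = 1.3/(2·0.6428) = 1.01.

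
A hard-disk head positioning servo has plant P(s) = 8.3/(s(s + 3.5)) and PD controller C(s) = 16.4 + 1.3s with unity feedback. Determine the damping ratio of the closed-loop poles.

ζ = 0.612

Forward path: (16.4 + 1.3s)·8.3/(s(s+3.5)). The closed-loop characteristic equation is s² + (3.5 + 8.3·1.3)s + 8.3·16.4 = 0.
That is s² + 14.29s + 136.1 = 0, so ω_n = 11.67 rad/s and ζ = 14.29/(2·11.67) = 0.6124.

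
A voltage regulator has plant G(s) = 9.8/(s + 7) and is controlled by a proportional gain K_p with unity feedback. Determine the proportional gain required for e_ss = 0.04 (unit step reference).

K_p = 17.1

Steady-state error for a unit step on this type-0 loop is 1/(1 + K_p·G(0)).
G(0) = 1.4. Require 1/(1 + K_p·1.4) = 0.04, so 1 + 1.4·K_p = 25.
K_p = (25 − 1)/1.4 = 17.1.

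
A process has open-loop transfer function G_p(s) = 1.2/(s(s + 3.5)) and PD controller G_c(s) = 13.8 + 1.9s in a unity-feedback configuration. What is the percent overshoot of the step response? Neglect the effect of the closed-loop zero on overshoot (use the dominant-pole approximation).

Forward path: (13.8 + 1.9s)·1.2/(s(s+3.5)). The closed-loop characteristic equation is s² + (3.5 + 1.2·1.9)s + 1.2·13.8 = 0.
That is s² + 5.78s + 16.56 = 0, so ω_n = 4.069 rad/s and ζ = 5.78/(2·4.069) = 0.7102.
%OS = 100·exp(−πζ/√(1−ζ²)) = 4.2%.

4.2%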